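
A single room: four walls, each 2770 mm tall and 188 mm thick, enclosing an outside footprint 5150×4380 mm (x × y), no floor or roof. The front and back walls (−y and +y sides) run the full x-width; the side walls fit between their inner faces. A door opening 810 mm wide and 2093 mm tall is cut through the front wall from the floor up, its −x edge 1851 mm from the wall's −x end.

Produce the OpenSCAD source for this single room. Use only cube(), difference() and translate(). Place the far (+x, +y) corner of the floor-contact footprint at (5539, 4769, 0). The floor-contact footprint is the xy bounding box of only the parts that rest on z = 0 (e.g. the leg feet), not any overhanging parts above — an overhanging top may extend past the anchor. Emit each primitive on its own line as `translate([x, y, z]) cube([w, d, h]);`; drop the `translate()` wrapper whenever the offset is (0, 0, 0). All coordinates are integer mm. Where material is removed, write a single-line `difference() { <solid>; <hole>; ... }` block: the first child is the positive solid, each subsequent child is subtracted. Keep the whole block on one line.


difference() { translate([389, 389, 0]) cube([5150, 188, 2770]); translate([2240, 389, 0]) cube([810, 188, 2093]); }
translate([389, 4581, 0]) cube([5150, 188, 2770]);
translate([389, 577, 0]) cube([188, 4004, 2770]);
translate([5351, 577, 0]) cube([188, 4004, 2770]);


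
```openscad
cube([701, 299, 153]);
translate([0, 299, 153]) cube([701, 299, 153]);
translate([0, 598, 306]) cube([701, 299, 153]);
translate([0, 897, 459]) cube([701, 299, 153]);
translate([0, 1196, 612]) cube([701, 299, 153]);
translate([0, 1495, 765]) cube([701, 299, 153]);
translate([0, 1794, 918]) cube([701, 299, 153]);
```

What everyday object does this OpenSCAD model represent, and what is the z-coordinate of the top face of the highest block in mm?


A staircase. The total rise is 1071 mm.

7 identical blocks, each offset up and back from the previous — a staircase. Each step is 153 mm tall and there are 7 of them, so the total rise is 7 × 153 = 1071 mm.


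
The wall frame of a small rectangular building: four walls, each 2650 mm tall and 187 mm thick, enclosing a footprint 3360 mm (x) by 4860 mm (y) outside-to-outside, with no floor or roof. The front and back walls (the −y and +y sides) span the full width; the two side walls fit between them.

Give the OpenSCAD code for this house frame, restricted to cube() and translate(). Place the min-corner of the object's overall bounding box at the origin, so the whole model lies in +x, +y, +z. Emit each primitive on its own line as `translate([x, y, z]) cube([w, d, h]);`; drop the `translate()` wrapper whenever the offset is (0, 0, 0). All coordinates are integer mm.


cube([3360, 187, 2650]);
translate([0, 4673, 0]) cube([3360, 187, 2650]);
translate([0, 187, 0]) cube([187, 4486, 2650]);
translate([3173, 187, 0]) cube([187, 4486, 2650]);


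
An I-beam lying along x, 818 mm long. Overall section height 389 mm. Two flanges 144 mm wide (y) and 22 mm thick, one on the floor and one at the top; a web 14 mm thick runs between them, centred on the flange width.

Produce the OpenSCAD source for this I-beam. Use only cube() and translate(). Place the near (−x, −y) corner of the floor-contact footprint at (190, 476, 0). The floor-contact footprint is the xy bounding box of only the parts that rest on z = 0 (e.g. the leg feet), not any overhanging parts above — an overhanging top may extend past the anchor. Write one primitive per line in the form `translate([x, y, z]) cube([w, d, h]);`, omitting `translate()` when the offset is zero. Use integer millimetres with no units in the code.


translate([190, 476, 0]) cube([818, 144, 22]);
translate([190, 541, 22]) cube([818, 14, 345]);
translate([190, 476, 367]) cube([818, 144, 22]);


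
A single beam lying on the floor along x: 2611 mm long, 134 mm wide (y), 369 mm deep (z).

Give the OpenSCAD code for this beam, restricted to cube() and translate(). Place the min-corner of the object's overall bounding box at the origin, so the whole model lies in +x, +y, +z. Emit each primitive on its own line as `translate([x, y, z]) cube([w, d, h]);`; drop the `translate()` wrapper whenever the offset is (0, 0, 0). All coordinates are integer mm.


cube([2611, 134, 369]);


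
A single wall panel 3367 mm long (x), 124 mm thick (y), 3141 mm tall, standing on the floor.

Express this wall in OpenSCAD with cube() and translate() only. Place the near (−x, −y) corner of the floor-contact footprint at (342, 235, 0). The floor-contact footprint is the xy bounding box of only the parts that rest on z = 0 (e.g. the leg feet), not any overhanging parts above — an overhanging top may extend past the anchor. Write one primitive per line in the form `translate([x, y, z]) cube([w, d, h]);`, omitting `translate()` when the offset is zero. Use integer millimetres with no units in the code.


translate([342, 235, 0]) cube([3367, 124, 3141]);


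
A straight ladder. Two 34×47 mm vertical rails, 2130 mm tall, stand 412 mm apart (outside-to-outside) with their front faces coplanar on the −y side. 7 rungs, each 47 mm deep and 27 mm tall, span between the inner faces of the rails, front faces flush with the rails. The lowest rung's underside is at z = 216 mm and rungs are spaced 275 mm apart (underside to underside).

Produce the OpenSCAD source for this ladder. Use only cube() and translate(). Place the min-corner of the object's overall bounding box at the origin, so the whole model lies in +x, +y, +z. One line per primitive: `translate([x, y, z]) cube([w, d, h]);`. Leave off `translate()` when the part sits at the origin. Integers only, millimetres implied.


cube([34, 47, 2130]);
translate([378, 0, 0]) cube([34, 47, 2130]);
translate([34, 0, 216]) cube([344, 47, 27]);
translate([34, 0, 491]) cube([344, 47, 27]);
translate([34, 0, 766]) cube([344, 47, 27]);
translate([34, 0, 1041]) cube([344, 47, 27]);
translate([34, 0, 1316]) cube([344, 47, 27]);
translate([34, 0, 1591]) cube([344, 47, 27]);
translate([34, 0, 1866]) cube([344, 47, 27]);


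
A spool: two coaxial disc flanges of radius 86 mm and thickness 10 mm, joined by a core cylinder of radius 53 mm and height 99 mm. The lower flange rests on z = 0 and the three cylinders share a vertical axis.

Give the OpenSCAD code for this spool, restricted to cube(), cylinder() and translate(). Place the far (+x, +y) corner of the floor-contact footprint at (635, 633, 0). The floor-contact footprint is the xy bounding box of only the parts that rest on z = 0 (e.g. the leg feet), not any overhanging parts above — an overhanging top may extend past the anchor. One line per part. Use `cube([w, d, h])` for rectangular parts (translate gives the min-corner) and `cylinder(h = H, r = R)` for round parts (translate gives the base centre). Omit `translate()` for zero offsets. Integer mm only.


translate([549, 547, 0]) cylinder(h = 10, r = 86);
translate([549, 547, 10]) cylinder(h = 99, r = 53);
translate([549, 547, 109]) cylinder(h = 10, r = 86);


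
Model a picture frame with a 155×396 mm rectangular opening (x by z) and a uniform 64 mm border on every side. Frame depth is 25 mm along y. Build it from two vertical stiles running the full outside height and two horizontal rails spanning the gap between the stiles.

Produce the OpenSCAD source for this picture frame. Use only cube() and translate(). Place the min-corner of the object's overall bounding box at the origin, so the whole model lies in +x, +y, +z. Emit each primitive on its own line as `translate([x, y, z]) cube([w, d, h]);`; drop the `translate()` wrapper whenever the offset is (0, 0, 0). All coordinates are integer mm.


cube([64, 25, 524]);
translate([219, 0, 0]) cube([64, 25, 524]);
translate([64, 0, 0]) cube([155, 25, 64]);
translate([64, 0, 460]) cube([155, 25, 64]);


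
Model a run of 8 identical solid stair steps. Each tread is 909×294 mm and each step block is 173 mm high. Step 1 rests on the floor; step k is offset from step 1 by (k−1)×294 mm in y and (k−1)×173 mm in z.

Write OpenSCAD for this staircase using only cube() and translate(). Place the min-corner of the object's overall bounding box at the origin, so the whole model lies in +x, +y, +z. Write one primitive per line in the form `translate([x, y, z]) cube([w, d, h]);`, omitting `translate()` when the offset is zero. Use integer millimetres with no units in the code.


cube([909, 294, 173]);
translate([0, 294, 173]) cube([909, 294, 173]);
translate([0, 588, 346]) cube([909, 294, 173]);
translate([0, 882, 519]) cube([909, 294, 173]);
translate([0, 1176, 692]) cube([909, 294, 173]);
translate([0, 1470, 865]) cube([909, 294, 173]);
translate([0, 1764, 1038]) cube([909, 294, 173]);
translate([0, 2058, 1211]) cube([909, 294, 173]);


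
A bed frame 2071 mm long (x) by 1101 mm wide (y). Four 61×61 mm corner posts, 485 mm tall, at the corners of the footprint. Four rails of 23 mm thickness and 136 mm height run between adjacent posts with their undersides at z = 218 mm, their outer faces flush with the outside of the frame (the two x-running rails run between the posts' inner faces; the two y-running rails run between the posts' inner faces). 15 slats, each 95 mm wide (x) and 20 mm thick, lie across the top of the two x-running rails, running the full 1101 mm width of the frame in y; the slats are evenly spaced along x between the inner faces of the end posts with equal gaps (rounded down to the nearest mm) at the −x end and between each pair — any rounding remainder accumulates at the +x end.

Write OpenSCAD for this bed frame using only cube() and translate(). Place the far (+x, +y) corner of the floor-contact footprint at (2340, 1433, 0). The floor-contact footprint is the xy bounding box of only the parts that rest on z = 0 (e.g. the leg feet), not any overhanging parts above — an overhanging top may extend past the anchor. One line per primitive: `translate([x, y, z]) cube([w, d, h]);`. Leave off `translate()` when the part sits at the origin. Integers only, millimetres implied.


// slat z = rail_z + rail_h = 218 + 136 = 354
// slat gap = ⌊(1949 − 15·95) / 16⌋ = 32
translate([269, 332, 0]) cube([61, 61, 485]);
translate([269, 1372, 0]) cube([61, 61, 485]);
translate([2279, 332, 0]) cube([61, 61, 485]);
translate([2279, 1372, 0]) cube([61, 61, 485]);
translate([330, 332, 218]) cube([1949, 23, 136]);
translate([330, 1410, 218]) cube([1949, 23, 136]);
translate([269, 393, 218]) cube([23, 979, 136]);
translate([2317, 393, 218]) cube([23, 979, 136]);
translate([362, 332, 354]) cube([95, 1101, 20]);
translate([489, 332, 354]) cube([95, 1101, 20]);
translate([616, 332, 354]) cube([95, 1101, 20]);
translate([743, 332, 354]) cube([95, 1101, 20]);
translate([870, 332, 354]) cube([95, 1101, 20]);
translate([997, 332, 354]) cube([95, 1101, 20]);
translate([1124, 332, 354]) cube([95, 1101, 20]);
translate([1251, 332, 354]) cube([95, 1101, 20]);
translate([1378, 332, 354]) cube([95, 1101, 20]);
translate([1505, 332, 354]) cube([95, 1101, 20]);
translate([1632, 332, 354]) cube([95, 1101, 20]);
translate([1759, 332, 354]) cube([95, 1101, 20]);
translate([1886, 332, 354]) cube([95, 1101, 20]);
translate([2013, 332, 354]) cube([95, 1101, 20]);
translate([2140, 332, 354]) cube([95, 1101, 20]);


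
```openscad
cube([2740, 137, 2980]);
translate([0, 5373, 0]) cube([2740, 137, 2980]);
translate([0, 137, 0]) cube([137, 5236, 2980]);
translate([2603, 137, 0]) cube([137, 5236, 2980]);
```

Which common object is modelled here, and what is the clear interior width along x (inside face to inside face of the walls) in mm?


A house (or room) frame. The interior width is 2466 mm.

Four 2980 mm walls enclosing a rectangle with no floor or roof — a room or house frame. Outside width is 2740 mm and wall thickness is 137 mm, so the interior width is 2740 − 2 × 137 = 2466 mm.


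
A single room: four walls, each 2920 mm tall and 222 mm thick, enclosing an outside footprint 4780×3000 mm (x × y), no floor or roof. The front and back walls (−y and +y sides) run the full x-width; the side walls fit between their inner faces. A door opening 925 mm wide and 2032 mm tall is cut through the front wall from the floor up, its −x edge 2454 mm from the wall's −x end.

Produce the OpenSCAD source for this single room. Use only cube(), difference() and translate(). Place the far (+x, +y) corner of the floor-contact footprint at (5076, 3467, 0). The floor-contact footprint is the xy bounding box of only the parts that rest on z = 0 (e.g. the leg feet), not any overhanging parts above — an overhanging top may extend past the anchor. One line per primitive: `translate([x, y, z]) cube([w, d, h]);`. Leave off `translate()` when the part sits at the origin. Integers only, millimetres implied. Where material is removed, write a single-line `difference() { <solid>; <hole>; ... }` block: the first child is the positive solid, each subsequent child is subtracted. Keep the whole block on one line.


difference() { translate([296, 467, 0]) cube([4780, 222, 2920]); translate([2750, 467, 0]) cube([925, 222, 2032]); }
translate([296, 3245, 0]) cube([4780, 222, 2920]);
translate([296, 689, 0]) cube([222, 2556, 2920]);
translate([4854, 689, 0]) cube([222, 2556, 2920]);


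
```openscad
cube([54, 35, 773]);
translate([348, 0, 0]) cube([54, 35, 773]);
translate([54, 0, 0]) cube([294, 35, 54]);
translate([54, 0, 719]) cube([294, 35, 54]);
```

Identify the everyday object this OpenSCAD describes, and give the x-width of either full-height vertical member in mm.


A picture frame. The border width is 54 mm.

Four thin pieces enclosing a rectangular opening — a picture frame. The two full-height stiles are 773 mm tall; the top rail sits at z = 719 and is 54 mm tall, so the border above the opening is 773 − 719 = 54 mm, matching the stile x-width.


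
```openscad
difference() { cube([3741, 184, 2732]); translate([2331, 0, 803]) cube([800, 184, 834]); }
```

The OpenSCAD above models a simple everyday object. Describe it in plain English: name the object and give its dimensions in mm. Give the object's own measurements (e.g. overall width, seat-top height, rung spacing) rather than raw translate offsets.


A wall 3741 mm long (x), 184 mm thick (y), 2732 mm tall, with a rectangular window opening cut through it. The opening is 800 mm wide and 834 mm tall; its sill is at z = 803 mm and its near (−x) edge is 2331 mm from the wall's −x end. The opening passes through the full wall thickness.


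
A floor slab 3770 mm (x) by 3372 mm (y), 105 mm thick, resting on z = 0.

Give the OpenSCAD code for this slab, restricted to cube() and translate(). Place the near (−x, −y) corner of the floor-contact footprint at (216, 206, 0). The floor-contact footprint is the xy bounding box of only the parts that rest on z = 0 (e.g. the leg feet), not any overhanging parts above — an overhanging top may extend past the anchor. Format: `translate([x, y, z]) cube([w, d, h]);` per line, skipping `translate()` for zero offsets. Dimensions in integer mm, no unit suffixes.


translate([216, 206, 0]) cube([3770, 3372, 105]);


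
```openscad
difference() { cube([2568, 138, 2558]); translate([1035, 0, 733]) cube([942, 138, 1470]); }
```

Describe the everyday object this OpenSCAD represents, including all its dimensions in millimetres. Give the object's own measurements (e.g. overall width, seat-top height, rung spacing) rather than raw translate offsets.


A wall 2568 mm long (x), 138 mm thick (y), 2558 mm tall, with a rectangular window opening cut through it. The opening is 942 mm wide and 1470 mm tall; its sill is at z = 733 mm and its near (−x) edge is 1035 mm from the wall's −x end. The opening passes through the full wall thickness.


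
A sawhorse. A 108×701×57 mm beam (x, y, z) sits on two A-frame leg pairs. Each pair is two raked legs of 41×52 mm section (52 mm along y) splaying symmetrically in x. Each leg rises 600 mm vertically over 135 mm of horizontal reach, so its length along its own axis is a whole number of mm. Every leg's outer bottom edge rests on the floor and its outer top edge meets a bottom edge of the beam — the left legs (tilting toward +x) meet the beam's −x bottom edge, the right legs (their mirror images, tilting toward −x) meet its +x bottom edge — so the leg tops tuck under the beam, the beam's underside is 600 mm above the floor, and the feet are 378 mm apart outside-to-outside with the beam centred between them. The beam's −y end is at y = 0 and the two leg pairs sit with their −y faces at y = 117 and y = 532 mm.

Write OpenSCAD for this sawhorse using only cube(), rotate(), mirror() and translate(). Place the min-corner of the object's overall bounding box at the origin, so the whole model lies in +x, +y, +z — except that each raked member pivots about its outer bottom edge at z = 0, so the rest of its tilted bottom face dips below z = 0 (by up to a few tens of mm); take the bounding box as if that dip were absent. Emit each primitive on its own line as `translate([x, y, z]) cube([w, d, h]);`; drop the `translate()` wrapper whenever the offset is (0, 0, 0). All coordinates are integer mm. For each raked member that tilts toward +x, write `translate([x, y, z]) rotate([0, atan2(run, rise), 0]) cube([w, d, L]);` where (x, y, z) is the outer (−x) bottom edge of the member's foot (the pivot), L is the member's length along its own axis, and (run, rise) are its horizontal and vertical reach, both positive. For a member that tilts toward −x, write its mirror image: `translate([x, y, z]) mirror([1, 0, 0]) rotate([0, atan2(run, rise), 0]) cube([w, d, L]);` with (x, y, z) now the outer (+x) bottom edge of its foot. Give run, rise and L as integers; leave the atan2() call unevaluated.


// leg length = √(135² + 600²) = 615
// right-leg outer foot x = 2·135 + 108 = 378
// beam min-corner = (135, 0, 600)
translate([135, 0, 600]) cube([108, 701, 57]);
translate([0, 117, 0]) rotate([0, atan2(135, 600), 0]) cube([41, 52, 615]);
translate([378, 117, 0]) mirror([1, 0, 0]) rotate([0, atan2(135, 600), 0]) cube([41, 52, 615]);
translate([0, 532, 0]) rotate([0, atan2(135, 600), 0]) cube([41, 52, 615]);
translate([378, 532, 0]) mirror([1, 0, 0]) rotate([0, atan2(135, 600), 0]) cube([41, 52, 615]);


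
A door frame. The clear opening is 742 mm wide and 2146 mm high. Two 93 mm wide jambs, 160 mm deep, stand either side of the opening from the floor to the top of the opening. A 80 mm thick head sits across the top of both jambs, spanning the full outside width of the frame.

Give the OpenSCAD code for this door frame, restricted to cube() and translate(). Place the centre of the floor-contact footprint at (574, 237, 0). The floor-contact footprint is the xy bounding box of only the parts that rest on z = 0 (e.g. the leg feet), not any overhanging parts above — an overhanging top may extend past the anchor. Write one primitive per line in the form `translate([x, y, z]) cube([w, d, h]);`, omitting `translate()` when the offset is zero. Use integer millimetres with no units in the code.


translate([110, 157, 0]) cube([93, 160, 2146]);
translate([945, 157, 0]) cube([93, 160, 2146]);
translate([110, 157, 2146]) cube([928, 160, 80]);


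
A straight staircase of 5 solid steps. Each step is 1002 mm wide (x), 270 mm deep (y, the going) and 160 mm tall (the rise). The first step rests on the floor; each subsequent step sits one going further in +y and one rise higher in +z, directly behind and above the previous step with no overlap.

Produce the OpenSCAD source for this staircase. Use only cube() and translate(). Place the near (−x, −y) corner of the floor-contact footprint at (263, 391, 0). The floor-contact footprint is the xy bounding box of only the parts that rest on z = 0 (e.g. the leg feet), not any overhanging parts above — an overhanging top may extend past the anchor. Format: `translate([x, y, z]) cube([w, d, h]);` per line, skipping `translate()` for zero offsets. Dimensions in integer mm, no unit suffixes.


translate([263, 391, 0]) cube([1002, 270, 160]);
translate([263, 661, 160]) cube([1002, 270, 160]);
translate([263, 931, 320]) cube([1002, 270, 160]);
translate([263, 1201, 480]) cube([1002, 270, 160]);
translate([263, 1471, 640]) cube([1002, 270, 160]);


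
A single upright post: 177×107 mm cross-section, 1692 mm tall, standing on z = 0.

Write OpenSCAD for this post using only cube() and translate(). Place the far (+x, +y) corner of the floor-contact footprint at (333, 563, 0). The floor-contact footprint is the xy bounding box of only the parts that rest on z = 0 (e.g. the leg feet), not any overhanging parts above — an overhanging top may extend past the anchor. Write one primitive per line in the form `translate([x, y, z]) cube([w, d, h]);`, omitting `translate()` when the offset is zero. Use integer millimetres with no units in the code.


translate([156, 456, 0]) cube([177, 107, 1692]);


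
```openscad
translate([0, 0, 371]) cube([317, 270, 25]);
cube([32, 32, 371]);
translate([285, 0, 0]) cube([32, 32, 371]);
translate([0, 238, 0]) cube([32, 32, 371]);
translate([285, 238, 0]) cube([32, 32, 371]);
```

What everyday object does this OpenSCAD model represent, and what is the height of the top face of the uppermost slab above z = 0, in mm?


A stool. The seat height is 396 mm.

A 317×270×25 slab at z = 371 on four corner posts — a stool. The seat top is 371 + 25 = 396 mm.


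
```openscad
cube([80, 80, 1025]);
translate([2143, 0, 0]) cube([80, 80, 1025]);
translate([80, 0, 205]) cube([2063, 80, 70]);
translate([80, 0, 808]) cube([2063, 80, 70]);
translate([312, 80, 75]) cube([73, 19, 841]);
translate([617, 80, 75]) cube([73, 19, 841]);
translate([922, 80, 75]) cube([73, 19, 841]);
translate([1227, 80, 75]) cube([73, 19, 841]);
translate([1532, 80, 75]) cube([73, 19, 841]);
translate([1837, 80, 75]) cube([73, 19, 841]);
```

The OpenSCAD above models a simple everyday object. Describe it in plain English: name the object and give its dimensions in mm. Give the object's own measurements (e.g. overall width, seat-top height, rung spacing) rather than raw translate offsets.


A fence section. Two 80×80 mm posts, 1025 mm tall, stand on the floor with a clear span of 2063 mm between their inner faces. Two horizontal rails of 80×70 mm section span the gap between the posts with their undersides at z = 205 mm and z = 808 mm, flush with the posts' −y face. 6 pickets, each 73 mm wide, 19 mm thick and 841 mm tall, are fixed to the +y face of the rails with their bottoms at z = 75 mm, spaced across the span with a 232 mm gap after the −x post and between neighbouring pickets, with 233 mm left before the +x post.


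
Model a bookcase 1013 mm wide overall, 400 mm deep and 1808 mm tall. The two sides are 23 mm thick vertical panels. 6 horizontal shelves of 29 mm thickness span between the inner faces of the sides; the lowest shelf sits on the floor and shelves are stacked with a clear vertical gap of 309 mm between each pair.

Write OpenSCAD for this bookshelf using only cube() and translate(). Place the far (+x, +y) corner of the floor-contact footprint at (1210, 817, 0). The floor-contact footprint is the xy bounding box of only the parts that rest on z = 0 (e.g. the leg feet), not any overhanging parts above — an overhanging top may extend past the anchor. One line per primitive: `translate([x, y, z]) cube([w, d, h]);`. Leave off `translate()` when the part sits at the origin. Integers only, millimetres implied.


translate([197, 417, 0]) cube([23, 400, 1808]);
translate([1187, 417, 0]) cube([23, 400, 1808]);
translate([220, 417, 0]) cube([967, 400, 29]);
translate([220, 417, 338]) cube([967, 400, 29]);
translate([220, 417, 676]) cube([967, 400, 29]);
translate([220, 417, 1014]) cube([967, 400, 29]);
translate([220, 417, 1352]) cube([967, 400, 29]);
translate([220, 417, 1690]) cube([967, 400, 29]);


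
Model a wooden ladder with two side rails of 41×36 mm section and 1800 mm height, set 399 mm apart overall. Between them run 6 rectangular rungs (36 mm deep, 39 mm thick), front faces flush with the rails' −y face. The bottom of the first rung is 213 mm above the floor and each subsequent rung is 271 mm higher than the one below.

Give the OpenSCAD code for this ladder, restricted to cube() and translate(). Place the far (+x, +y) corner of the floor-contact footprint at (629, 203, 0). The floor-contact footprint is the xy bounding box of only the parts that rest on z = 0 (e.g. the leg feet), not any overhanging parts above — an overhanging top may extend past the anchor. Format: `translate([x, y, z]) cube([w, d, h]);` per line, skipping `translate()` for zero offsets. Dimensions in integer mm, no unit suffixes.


// rung span = 399 - 2*41 = 317
// rung[k] z = 213 + k*271
translate([230, 167, 0]) cube([41, 36, 1800]);
translate([588, 167, 0]) cube([41, 36, 1800]);
translate([271, 167, 213]) cube([317, 36, 39]);
translate([271, 167, 484]) cube([317, 36, 39]);
translate([271, 167, 755]) cube([317, 36, 39]);
translate([271, 167, 1026]) cube([317, 36, 39]);
translate([271, 167, 1297]) cube([317, 36, 39]);
translate([271, 167, 1568]) cube([317, 36, 39]);


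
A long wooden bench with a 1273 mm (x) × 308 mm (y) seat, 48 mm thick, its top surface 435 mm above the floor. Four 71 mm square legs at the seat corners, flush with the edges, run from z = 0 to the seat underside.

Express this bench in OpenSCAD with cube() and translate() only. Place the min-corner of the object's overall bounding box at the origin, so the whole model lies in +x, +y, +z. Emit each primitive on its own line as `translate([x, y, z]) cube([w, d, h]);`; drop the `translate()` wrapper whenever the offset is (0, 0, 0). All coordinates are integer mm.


// leg_h = 435 − 48 = 387
translate([0, 0, 387]) cube([1273, 308, 48]);
cube([71, 71, 387]);
translate([0, 237, 0]) cube([71, 71, 387]);
translate([1202, 0, 0]) cube([71, 71, 387]);
translate([1202, 237, 0]) cube([71, 71, 387]);


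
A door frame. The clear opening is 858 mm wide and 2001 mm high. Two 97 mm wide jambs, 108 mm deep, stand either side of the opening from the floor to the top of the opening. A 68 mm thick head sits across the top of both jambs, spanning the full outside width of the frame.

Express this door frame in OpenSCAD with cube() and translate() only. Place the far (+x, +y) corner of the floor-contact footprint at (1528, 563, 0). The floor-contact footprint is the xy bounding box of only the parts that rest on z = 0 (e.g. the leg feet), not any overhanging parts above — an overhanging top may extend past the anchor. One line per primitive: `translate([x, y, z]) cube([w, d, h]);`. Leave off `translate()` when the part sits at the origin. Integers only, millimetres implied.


translate([476, 455, 0]) cube([97, 108, 2001]);
translate([1431, 455, 0]) cube([97, 108, 2001]);
translate([476, 455, 2001]) cube([1052, 108, 68]);


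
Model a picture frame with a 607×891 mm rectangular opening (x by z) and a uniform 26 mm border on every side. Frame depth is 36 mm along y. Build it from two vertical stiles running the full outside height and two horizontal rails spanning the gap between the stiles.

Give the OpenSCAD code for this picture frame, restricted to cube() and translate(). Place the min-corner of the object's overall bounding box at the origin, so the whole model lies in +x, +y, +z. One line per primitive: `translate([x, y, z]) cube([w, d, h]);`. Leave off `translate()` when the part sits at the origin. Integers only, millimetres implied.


cube([26, 36, 943]);
translate([633, 0, 0]) cube([26, 36, 943]);
translate([26, 0, 0]) cube([607, 36, 26]);
translate([26, 0, 917]) cube([607, 36, 26]);


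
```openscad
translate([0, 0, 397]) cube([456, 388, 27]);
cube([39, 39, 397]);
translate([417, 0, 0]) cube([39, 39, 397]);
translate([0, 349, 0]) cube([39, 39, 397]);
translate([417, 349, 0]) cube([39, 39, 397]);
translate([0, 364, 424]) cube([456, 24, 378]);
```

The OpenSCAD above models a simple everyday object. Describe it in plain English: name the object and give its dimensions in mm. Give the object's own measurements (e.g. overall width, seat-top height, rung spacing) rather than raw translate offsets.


A chair. The seat is a 456×388×27 mm slab with its top at z = 424 mm, on four 39×39 mm corner legs (flush with the seat edges, standing on z = 0). A flat backrest 24 mm thick, 378 mm tall, spans the full seat width and rises from the seat top along its +y edge, rear face flush with the rear of the seat.


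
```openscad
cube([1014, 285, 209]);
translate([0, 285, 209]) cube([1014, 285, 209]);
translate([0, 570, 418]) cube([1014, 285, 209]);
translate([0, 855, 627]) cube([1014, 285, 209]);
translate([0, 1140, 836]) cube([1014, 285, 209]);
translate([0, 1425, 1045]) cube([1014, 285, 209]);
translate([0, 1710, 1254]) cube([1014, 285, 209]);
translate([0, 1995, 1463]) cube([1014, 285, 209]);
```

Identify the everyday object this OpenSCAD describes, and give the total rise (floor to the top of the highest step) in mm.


A staircase. The total rise is 1672 mm.

8 identical blocks, each offset up and back from the previous — a staircase. Each step is 209 mm tall and there are 8 of them, so the total rise is 8 × 209 = 1672 mm.


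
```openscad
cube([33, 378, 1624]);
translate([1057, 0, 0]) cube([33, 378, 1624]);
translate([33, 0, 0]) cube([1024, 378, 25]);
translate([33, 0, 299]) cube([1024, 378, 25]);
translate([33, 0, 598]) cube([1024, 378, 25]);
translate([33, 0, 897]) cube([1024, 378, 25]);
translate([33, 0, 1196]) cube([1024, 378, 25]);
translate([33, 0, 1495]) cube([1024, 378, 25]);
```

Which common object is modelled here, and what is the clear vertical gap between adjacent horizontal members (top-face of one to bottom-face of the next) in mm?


A bookshelf. The clear shelf gap is 274 mm.

Two tall side panels with 6 horizontal boards between them — a bookshelf. The first two shelf undersides are at z = 0 and z = 299; with shelf thickness 25, the clear gap is 299 − 0 − 25 = 274 mm.


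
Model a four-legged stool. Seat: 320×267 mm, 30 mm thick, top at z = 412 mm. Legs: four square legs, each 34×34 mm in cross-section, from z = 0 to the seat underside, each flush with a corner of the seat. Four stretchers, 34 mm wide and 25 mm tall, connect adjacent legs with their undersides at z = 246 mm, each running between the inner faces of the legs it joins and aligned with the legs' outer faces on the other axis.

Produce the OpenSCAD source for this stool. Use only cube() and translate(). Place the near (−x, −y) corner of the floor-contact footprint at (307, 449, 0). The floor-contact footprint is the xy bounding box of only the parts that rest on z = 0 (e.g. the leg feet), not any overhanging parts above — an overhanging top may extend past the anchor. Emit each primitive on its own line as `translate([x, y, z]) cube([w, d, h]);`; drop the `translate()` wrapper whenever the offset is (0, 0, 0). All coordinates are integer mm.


translate([307, 449, 382]) cube([320, 267, 30]);
translate([307, 449, 0]) cube([34, 34, 382]);
translate([593, 449, 0]) cube([34, 34, 382]);
translate([307, 682, 0]) cube([34, 34, 382]);
translate([593, 682, 0]) cube([34, 34, 382]);
translate([341, 449, 246]) cube([252, 34, 25]);
translate([341, 682, 246]) cube([252, 34, 25]);
translate([307, 483, 246]) cube([34, 199, 25]);
translate([593, 483, 246]) cube([34, 199, 25]);


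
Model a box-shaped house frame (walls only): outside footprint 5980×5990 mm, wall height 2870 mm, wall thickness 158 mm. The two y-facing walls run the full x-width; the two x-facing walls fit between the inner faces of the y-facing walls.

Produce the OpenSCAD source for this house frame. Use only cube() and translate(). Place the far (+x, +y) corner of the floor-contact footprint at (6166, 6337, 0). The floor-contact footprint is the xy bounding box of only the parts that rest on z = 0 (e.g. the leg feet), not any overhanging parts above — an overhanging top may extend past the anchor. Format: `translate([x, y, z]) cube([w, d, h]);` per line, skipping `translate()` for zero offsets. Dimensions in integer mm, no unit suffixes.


translate([186, 347, 0]) cube([5980, 158, 2870]);
translate([186, 6179, 0]) cube([5980, 158, 2870]);
translate([186, 505, 0]) cube([158, 5674, 2870]);
translate([6008, 505, 0]) cube([158, 5674, 2870]);


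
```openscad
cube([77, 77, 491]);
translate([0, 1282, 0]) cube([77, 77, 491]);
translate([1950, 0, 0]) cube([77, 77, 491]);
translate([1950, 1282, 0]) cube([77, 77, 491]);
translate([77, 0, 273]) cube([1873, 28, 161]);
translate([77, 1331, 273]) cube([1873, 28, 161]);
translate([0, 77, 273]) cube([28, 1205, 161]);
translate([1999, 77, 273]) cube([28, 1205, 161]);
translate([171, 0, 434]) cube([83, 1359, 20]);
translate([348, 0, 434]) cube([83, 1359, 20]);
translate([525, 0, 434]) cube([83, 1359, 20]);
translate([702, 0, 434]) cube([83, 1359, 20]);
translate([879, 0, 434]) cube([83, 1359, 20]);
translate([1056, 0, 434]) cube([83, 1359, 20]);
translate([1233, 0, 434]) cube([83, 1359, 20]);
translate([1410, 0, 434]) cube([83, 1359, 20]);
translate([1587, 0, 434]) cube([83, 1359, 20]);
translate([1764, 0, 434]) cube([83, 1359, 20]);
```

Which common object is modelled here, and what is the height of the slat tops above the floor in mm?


A bed frame. The slat-top height is 454 mm.

Four posts, four rails, and a row of slats — a bed frame. Slats sit on the rails at z = 273 + 161 = 434; with slat thickness 20, the top is 454 mm.


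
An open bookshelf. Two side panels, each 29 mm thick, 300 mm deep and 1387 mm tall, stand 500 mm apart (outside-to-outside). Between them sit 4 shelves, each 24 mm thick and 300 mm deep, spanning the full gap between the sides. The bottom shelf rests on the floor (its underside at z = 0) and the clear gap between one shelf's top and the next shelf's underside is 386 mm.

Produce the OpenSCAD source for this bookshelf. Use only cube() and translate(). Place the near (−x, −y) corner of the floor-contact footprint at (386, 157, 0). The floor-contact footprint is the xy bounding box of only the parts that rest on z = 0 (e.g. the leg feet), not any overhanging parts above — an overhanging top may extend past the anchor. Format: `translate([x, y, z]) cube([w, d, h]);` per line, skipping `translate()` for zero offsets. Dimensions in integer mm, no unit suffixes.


translate([386, 157, 0]) cube([29, 300, 1387]);
translate([857, 157, 0]) cube([29, 300, 1387]);
translate([415, 157, 0]) cube([442, 300, 24]);
translate([415, 157, 410]) cube([442, 300, 24]);
translate([415, 157, 820]) cube([442, 300, 24]);
translate([415, 157, 1230]) cube([442, 300, 24]);


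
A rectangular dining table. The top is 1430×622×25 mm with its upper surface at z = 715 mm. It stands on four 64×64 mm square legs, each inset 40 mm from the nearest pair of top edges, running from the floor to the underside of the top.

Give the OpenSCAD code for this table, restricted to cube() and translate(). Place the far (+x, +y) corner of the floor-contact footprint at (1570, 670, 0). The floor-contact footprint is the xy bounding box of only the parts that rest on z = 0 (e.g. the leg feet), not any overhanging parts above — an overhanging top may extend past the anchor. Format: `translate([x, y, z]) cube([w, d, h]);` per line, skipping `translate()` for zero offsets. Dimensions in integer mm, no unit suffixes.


translate([180, 88, 690]) cube([1430, 622, 25]);
translate([220, 128, 0]) cube([64, 64, 690]);
translate([1506, 128, 0]) cube([64, 64, 690]);
translate([220, 606, 0]) cube([64, 64, 690]);
translate([1506, 606, 0]) cube([64, 64, 690]);


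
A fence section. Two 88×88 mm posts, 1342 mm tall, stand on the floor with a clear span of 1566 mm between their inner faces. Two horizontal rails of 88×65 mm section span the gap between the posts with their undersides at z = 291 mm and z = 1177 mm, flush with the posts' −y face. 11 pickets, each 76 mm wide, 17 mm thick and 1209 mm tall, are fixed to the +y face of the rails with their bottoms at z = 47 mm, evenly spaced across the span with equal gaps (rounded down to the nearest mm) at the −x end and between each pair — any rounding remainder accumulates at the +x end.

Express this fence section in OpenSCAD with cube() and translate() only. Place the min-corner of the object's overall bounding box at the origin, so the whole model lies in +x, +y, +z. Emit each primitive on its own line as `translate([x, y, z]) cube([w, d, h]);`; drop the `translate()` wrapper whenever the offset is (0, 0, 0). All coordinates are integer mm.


cube([88, 88, 1342]);
translate([1654, 0, 0]) cube([88, 88, 1342]);
translate([88, 0, 291]) cube([1566, 88, 65]);
translate([88, 0, 1177]) cube([1566, 88, 65]);
translate([148, 88, 47]) cube([76, 17, 1209]);
translate([284, 88, 47]) cube([76, 17, 1209]);
translate([420, 88, 47]) cube([76, 17, 1209]);
translate([556, 88, 47]) cube([76, 17, 1209]);
translate([692, 88, 47]) cube([76, 17, 1209]);
translate([828, 88, 47]) cube([76, 17, 1209]);
translate([964, 88, 47]) cube([76, 17, 1209]);
translate([1100, 88, 47]) cube([76, 17, 1209]);
translate([1236, 88, 47]) cube([76, 17, 1209]);
translate([1372, 88, 47]) cube([76, 17, 1209]);
translate([1508, 88, 47]) cube([76, 17, 1209]);


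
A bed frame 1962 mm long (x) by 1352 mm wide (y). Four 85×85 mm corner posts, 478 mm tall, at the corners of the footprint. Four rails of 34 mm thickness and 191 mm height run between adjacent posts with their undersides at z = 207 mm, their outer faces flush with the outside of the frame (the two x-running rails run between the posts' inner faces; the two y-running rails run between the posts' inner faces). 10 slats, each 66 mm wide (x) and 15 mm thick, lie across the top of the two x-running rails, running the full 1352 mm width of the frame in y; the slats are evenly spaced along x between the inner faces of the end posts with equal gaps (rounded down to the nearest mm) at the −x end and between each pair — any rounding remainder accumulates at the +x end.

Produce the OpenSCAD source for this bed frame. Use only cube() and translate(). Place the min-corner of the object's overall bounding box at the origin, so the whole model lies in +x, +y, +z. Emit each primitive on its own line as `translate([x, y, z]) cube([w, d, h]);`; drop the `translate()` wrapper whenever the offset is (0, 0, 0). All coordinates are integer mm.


// slat z = rail_z + rail_h = 207 + 191 = 398
// slat gap = ⌊(1792 − 10·66) / 11⌋ = 102
cube([85, 85, 478]);
translate([0, 1267, 0]) cube([85, 85, 478]);
translate([1877, 0, 0]) cube([85, 85, 478]);
translate([1877, 1267, 0]) cube([85, 85, 478]);
translate([85, 0, 207]) cube([1792, 34, 191]);
translate([85, 1318, 207]) cube([1792, 34, 191]);
translate([0, 85, 207]) cube([34, 1182, 191]);
translate([1928, 85, 207]) cube([34, 1182, 191]);
translate([187, 0, 398]) cube([66, 1352, 15]);
translate([355, 0, 398]) cube([66, 1352, 15]);
translate([523, 0, 398]) cube([66, 1352, 15]);
translate([691, 0, 398]) cube([66, 1352, 15]);
translate([859, 0, 398]) cube([66, 1352, 15]);
translate([1027, 0, 398]) cube([66, 1352, 15]);
translate([1195, 0, 398]) cube([66, 1352, 15]);
translate([1363, 0, 398]) cube([66, 1352, 15]);
translate([1531, 0, 398]) cube([66, 1352, 15]);
translate([1699, 0, 398]) cube([66, 1352, 15]);


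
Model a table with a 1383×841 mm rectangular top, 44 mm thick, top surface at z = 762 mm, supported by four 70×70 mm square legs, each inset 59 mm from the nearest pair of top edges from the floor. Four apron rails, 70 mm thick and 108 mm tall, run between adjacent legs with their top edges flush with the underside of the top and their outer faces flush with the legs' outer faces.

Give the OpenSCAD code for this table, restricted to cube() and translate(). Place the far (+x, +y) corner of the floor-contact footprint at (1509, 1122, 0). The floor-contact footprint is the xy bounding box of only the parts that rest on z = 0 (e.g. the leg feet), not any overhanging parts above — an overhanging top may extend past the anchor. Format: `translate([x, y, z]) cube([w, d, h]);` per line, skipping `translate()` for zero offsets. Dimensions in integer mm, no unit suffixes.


translate([185, 340, 718]) cube([1383, 841, 44]);
translate([244, 399, 0]) cube([70, 70, 718]);
translate([1439, 399, 0]) cube([70, 70, 718]);
translate([244, 1052, 0]) cube([70, 70, 718]);
translate([1439, 1052, 0]) cube([70, 70, 718]);
translate([314, 399, 610]) cube([1125, 70, 108]);
translate([314, 1052, 610]) cube([1125, 70, 108]);
translate([244, 469, 610]) cube([70, 583, 108]);
translate([1439, 469, 610]) cube([70, 583, 108]);
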